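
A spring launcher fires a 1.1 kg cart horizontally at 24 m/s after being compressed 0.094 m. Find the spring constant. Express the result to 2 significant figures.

k = 72000 N/m

½kx² = ½mv²
k = mv²/x² = (1.1)(24)²/(0.094)² = 71707 N/m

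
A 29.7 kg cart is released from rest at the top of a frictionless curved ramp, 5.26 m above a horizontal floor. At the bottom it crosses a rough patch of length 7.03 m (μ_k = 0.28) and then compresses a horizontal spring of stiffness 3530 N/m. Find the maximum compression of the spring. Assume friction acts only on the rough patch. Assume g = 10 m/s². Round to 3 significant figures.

Initial energy: E₁ = mgh = (29.7)(10)(5.26) = 1562.2 J
Friction removes W_f = μ_k mg d = (0.28)(29.7)(10)(7.03) = 584.6 J
Energy reaching the spring: E = 1562.2 − 584.6 = 977.61 J
At max compression ½kx² = E ⇒ x = √(2E/k) = √(2 × 977.61/3530) = 0.7442 m

x = 0.744 m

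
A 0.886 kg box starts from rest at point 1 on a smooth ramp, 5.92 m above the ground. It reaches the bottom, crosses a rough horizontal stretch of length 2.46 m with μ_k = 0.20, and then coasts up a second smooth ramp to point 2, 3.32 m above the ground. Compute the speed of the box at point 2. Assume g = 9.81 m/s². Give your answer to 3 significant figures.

v = 6.43 m/s

Energy at 1: mgh₁ = (0.886)(9.81)(5.92) = 51.455 J
Friction loss: W_f = μ_k mg d = 4.276 J
At 2: ½mv² + mgh₂ = mgh₁ − W_f
½mv² = 51.455 − 4.276 − 28.856 = 18.322 J
v = √(2 × 18.322/0.886) = 6.431 m/s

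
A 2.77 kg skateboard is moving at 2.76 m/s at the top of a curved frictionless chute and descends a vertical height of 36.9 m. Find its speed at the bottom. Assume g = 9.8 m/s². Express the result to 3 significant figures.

By conservation of mechanical energy, ½mv₀² + mgh = ½mv²
The mass cancels from both sides.
v² = v₀² + 2gh = (2.76)² + 2(9.8)(36.9) = 730.86
v = √730.86 = 27.03 m/s

v = 27.0 m/s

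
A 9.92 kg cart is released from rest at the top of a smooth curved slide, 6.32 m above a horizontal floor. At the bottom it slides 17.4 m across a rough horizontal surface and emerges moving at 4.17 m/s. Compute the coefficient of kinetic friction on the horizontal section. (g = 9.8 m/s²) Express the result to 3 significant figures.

Energy at the top = energy at the end + work done against friction:
mgh = ½mv² + μ_k m g d
mgh = 614.41 J; ½mv² = 86.249 J
W_f = 614.41 − 86.249 = 528.2 J
μ_k = W_f/(mg·d) = 528.2/(97.22 × 17.4) = 0.3122

μ_k = 0.312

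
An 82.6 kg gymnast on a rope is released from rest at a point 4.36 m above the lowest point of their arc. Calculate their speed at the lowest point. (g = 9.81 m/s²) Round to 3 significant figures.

By conservation of mechanical energy, mgh = ½mv²
v = √(2gh) = √(2 × 9.81 × 4.36) = √85.543 = 9.249 m/s

v = 9.25 m/s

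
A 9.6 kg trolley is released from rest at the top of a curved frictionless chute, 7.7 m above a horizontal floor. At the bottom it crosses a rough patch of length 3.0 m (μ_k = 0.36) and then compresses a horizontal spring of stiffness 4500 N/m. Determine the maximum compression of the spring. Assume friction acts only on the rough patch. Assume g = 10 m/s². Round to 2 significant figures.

x = 0.53 m

Initial energy: E₁ = mgh = (9.6)(10)(7.7) = 739.20 J
Friction removes W_f = μ_k mg d = (0.36)(9.6)(10)(3.0) = 103.7 J
Energy reaching the spring: E = 739.20 − 103.7 = 635.52 J
At max compression ½kx² = E ⇒ x = √(2E/k) = √(2 × 635.52/4500) = 0.5315 m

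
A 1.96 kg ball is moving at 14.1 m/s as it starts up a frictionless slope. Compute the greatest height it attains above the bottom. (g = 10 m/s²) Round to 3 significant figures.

Setting KE at the bottom equal to PE gained: ½mv² = mgh
h = v²/(2g) = 14.1²/(2 × 10) = 9.941 m

h = 9.94 m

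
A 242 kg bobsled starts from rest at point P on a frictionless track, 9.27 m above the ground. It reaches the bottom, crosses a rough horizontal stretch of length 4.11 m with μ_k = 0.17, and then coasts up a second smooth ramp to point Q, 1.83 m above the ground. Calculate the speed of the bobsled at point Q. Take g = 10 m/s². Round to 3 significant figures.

v = 11.6 m/s

Energy at P: mgh₁ = (242)(10)(9.27) = 22433 J
Friction loss: W_f = μ_k mg d = 1691 J
At Q: ½mv² + mgh₂ = mgh₁ − W_f
½mv² = 22433 − 1691 − 4428.6 = 16314 J
v = √(2 × 16314/242) = 11.61 m/s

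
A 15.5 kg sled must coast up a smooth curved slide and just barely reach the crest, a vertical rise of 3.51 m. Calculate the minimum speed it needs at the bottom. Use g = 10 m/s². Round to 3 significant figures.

At the top it is momentarily at rest, so all KE converts to PE: ½mv² = mgh
v = √(2gh) = √(2 × 10 × 3.51) = 8.379 m/s

v = 8.38 m/s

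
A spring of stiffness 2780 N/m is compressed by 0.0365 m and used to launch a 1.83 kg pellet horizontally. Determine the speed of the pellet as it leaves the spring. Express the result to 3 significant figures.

v = 1.42 m/s

The pellet leaves the spring when the spring is at natural length, so ½kx² = ½mv²
v = x√(k/m) = 0.0365 × √(2780/1.83) = 1.423 m/s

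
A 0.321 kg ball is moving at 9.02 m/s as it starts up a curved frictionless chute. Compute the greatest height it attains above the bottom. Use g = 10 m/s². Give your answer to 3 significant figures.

h = 4.07 m

By energy conservation, ½mv² = mgh
h = v²/(2g) = 9.02²/(2 × 10) = 4.068 m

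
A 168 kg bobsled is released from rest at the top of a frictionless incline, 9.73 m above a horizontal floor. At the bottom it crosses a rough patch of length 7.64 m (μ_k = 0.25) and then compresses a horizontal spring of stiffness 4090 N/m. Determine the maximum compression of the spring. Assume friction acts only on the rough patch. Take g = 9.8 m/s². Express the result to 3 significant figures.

Initial energy: E₁ = mgh = (168)(9.8)(9.73) = 16019 J
Friction removes W_f = μ_k mg d = (0.25)(168)(9.8)(7.64) = 3145 J
Energy reaching the spring: E = 16019 − 3145 = 12875 J
At max compression ½kx² = E ⇒ x = √(2E/k) = √(2 × 12875/4090) = 2.509 m

x = 2.51 m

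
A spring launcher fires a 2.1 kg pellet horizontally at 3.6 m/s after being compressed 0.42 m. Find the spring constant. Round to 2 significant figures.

k = 150 N/m

Energy stored in the spring equals the launch KE: ½kx² = ½mv²
k = mv²/x² = (2.1)(3.6)²/(0.42)² = 154.3 N/m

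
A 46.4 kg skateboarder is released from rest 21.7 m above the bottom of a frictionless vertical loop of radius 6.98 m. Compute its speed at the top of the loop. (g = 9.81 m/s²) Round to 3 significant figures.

v = 12.3 m/s

Energy conservation: mgh = ½mv_top² + mg(2r)
v_top² = 2g(h − 2r) = 2(9.81)(21.7 − 13.96) = 151.9
v_top = 12.32 m/s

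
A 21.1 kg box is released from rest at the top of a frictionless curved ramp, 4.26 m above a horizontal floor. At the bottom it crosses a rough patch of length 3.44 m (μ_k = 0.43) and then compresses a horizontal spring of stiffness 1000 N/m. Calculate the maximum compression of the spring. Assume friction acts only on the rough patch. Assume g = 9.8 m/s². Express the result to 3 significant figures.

x = 1.07 m

Initial energy: E₁ = mgh = (21.1)(9.8)(4.26) = 880.88 J
Friction removes W_f = μ_k mg d = (0.43)(21.1)(9.8)(3.44) = 305.9 J
Energy reaching the spring: E = 880.88 − 305.9 = 575.01 J
At max compression ½kx² = E ⇒ x = √(2E/k) = √(2 × 575.01/1000) = 1.072 m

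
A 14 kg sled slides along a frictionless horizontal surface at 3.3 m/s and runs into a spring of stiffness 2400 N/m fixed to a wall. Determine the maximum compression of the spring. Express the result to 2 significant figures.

x = 0.25 m

Conservation of energy between contact and max compression: ½mv² = ½kx²
x = v√(m/k) = 3.3 × √(14/2400) = 0.2520 m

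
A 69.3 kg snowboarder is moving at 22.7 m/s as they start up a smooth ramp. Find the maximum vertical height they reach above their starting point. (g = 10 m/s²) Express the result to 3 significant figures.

By energy conservation, ½mv² = mgh
h = v²/(2g) = 22.7²/(2 × 10) = 25.76 m

h = 25.8 m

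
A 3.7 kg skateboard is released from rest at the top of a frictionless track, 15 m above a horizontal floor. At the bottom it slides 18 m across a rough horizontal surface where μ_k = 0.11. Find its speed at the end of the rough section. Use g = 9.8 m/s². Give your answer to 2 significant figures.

v = 16 m/s

Energy at the top = energy at the end + work done against friction:
mgh = ½mv² + μ_k m g d
W_f = μ_k mg d = (0.11)(3.7)(9.8)(18) = 71.79 J
½mv² = mgh − W_f = 543.90 − 71.79 = 472.11 J
v = √(2 × 472.11/3.7) = 15.97 m/s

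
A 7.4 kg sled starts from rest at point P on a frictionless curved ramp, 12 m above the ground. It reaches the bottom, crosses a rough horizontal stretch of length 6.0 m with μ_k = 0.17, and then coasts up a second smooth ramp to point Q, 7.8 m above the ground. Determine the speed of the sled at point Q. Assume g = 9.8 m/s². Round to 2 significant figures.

Energy at P: mgh₁ = (7.4)(9.8)(12) = 870.24 J
Friction loss: W_f = μ_k mg d = 73.97 J
At Q: ½mv² + mgh₂ = mgh₁ − W_f
½mv² = 870.24 − 73.97 − 565.66 = 230.61 J
v = √(2 × 230.61/7.4) = 7.895 m/s

v = 7.9 m/s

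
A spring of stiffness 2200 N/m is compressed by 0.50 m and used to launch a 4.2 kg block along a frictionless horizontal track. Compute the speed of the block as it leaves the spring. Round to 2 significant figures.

v = 11 m/s

Conservation of energy: ½kx² = ½mv²
v = x√(k/m) = 0.50 × √(2200/4.2) = 11.44 m/s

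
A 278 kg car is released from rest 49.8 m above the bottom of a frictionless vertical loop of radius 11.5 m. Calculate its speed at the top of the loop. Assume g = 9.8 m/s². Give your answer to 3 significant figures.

Energy conservation: mgh = ½mv_top² + mg(2r)
v_top² = 2g(h − 2r) = 2(9.8)(49.8 − 23.00) = 525.3
v_top = 22.92 m/s

v = 22.9 m/s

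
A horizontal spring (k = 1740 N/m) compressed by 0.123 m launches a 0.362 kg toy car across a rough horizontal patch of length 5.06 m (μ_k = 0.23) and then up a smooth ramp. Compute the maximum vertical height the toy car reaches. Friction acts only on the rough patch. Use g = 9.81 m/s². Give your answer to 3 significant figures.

Spring energy: E₀ = ½kx² = ½(1740)(0.123)² = 13.162 J
Friction: W_f = μ_k mg d = (0.23)(0.362)(9.81)(5.06) = 4.133 J
Energy at base of ramp: E = 13.162 − 4.133 = 9.0293 J
At max height all remaining energy is PE: mgh = E ⇒ h = E/(mg) = 9.0293/(0.362 × 9.81) = 2.543 m

h = 2.54 m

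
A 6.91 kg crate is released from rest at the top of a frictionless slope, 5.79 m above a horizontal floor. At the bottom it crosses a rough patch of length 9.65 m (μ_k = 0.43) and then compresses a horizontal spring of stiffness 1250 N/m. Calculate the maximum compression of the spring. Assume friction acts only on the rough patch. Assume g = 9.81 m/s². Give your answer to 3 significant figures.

x = 0.422 m

Initial energy: E₁ = mgh = (6.91)(9.81)(5.79) = 392.49 J
Friction removes W_f = μ_k mg d = (0.43)(6.91)(9.81)(9.65) = 281.3 J
Energy reaching the spring: E = 392.49 − 281.3 = 111.20 J
At max compression ½kx² = E ⇒ x = √(2E/k) = √(2 × 111.20/1250) = 0.4218 m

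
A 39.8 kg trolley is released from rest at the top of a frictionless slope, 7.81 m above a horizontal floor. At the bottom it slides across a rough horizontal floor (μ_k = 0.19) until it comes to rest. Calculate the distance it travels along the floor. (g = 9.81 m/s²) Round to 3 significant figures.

d = 41.1 m

Energy bookkeeping (friction removes W_f = μ_k N d):
At rest all PE has been dissipated by friction: mgh = μ_k m g d
d = h/μ_k = 7.81/0.19 = 41.11 m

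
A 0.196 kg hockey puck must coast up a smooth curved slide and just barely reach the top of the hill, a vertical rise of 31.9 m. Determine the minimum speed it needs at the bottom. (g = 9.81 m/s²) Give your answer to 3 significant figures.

v = 25.0 m/s

At the top it is momentarily at rest, so all KE converts to PE: ½mv² = mgh
v = √(2gh) = √(2 × 9.81 × 31.9) = 25.02 m/s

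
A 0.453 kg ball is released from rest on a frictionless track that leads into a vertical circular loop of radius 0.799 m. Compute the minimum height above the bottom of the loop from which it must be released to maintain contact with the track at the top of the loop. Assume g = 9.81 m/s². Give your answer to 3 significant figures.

h = 2.00 m

At the top, for minimum speed gravity alone supplies the centripetal force: mg = mv_top²/r ⇒ v_top² = gr = 7.838 m²/s²
Energy conservation from release height h to the top (height 2r): mgh = ½mv_top² + mg(2r)
h = v_top²/(2g) + 2r = r/2 + 2r = 5r/2 = 1.998 m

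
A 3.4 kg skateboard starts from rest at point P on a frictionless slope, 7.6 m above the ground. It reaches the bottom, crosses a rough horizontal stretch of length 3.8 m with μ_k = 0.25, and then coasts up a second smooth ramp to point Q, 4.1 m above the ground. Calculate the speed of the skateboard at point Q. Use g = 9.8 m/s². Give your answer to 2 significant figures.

Energy at P: mgh₁ = (3.4)(9.8)(7.6) = 253.23 J
Friction loss: W_f = μ_k mg d = 31.65 J
At Q: ½mv² + mgh₂ = mgh₁ − W_f
½mv² = 253.23 − 31.65 − 136.61 = 84.966 J
v = √(2 × 84.966/3.4) = 7.070 m/s

v = 7.1 m/s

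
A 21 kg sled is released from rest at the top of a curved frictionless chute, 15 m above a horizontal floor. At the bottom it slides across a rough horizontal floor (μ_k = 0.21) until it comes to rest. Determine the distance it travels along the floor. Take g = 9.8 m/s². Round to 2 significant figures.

Energy at the top = energy at the end + work done against friction:
At rest all PE has been dissipated by friction: mgh = μ_k m g d
d = h/μ_k = 15/0.21 = 71.43 m

d = 71 m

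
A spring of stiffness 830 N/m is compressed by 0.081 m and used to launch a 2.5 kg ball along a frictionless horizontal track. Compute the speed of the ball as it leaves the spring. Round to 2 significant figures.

v = 1.5 m/s

Spring PE converts entirely to kinetic energy: ½kx² = ½mv²
v = x√(k/m) = 0.081 × √(830/2.5) = 1.476 m/s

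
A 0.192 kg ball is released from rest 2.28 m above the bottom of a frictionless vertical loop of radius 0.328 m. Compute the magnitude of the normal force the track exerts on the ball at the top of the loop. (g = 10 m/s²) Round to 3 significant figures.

Energy from release to top (height 2r): mgh = ½mv_top² + mg(2r)
v_top² = 2g(h − 2r) = 2(10)(2.28 − 0.6560) = 32.480 m²/s²
At the top, both N and weight point toward the centre: N + mg = mv_top²/r
N = m(v_top²/r − g) = 0.192(32.480/0.328 − 10) = 17.09 N

N = 17.1 N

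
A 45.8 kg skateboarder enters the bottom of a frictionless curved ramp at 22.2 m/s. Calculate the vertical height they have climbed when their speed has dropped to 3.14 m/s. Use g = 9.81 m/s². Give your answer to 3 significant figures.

h = 24.6 m

Conservation of energy: ½mv₁² = ½mv₂² + mgh
h = (v₁² − v₂²)/(2g) = (22.2² − 3.14²)/(2 × 9.81) = 24.62 m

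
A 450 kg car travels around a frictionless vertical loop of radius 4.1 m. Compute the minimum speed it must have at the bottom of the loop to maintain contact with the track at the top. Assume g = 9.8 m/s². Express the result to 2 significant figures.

At the top: mg = mv_top²/r ⇒ v_top² = gr = 40.18 m²/s²
Energy from bottom to top (height 2r): ½mv_bot² = ½mv_top² + mg(2r)
v_bot² = gr + 4gr = 5gr = 200.9
v_bot = √(5gr) = 14.17 m/s

v = 14 m/s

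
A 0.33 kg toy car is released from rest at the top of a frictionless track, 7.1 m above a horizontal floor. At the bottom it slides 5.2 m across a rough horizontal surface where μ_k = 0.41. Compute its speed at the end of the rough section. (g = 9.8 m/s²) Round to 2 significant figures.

v = 9.9 m/s

Energy at the top = energy at the end + work done against friction:
mgh = ½mv² + μ_k m g d
W_f = μ_k mg d = (0.41)(0.33)(9.8)(5.2) = 6.895 J
½mv² = mgh − W_f = 22.961 − 6.895 = 16.067 J
v = √(2 × 16.067/0.33) = 9.868 m/s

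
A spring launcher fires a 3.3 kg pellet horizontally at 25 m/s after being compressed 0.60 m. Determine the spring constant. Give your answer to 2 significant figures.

k = 5700 N/m

Energy stored in the spring equals the launch KE: ½kx² = ½mv²
k = mv²/x² = (3.3)(25)²/(0.60)² = 5729 N/m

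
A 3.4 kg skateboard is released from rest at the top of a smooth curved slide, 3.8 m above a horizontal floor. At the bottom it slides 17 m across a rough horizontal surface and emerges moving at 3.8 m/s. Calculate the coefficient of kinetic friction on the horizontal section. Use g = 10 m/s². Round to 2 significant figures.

Energy bookkeeping (friction removes W_f = μ_k N d):
mgh = ½mv² + μ_k m g d
mgh = 129.20 J; ½mv² = 24.548 J
W_f = 129.20 − 24.548 = 104.7 J
μ_k = W_f/(mg·d) = 104.7/(34.00 × 17) = 0.1811

μ_k = 0.18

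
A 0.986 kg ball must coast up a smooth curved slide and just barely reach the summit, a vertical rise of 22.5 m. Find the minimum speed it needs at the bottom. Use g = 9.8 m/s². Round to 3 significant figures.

v = 21.0 m/s

At the top it is momentarily at rest, so all KE converts to PE: ½mv² = mgh
v = √(2gh) = √(2 × 9.8 × 22.5) = 21.00 m/s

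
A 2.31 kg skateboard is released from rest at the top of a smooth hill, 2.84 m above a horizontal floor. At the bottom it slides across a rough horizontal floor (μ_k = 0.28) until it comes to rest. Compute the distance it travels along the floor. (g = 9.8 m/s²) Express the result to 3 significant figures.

d = 10.1 m

Energy at the top = energy at the end + work done against friction:
At rest all PE has been dissipated by friction: mgh = μ_k m g d
d = h/μ_k = 2.84/0.28 = 10.14 m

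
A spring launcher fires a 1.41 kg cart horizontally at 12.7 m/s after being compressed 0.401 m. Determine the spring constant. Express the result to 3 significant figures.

Spring PE at full compression equals KE at release: ½kx² = ½mv²
k = mv²/x² = (1.41)(12.7)²/(0.401)² = 1414 N/m

k = 1410 N/m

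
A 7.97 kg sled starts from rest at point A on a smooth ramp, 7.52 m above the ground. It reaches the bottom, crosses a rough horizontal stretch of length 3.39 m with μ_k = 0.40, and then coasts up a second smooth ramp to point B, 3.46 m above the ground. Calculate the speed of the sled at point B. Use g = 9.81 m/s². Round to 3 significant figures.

v = 7.28 m/s

Energy at A: mgh₁ = (7.97)(9.81)(7.52) = 587.96 J
Friction loss: W_f = μ_k mg d = 106.0 J
At B: ½mv² + mgh₂ = mgh₁ − W_f
½mv² = 587.96 − 106.0 − 270.52 = 211.41 J
v = √(2 × 211.41/7.97) = 7.284 m/s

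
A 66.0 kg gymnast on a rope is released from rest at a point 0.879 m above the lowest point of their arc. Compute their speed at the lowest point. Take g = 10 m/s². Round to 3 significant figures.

Energy conservation between the two points: mgh = ½mv²
v = √(2gh) = √(2 × 10 × 0.879) = √17.580 = 4.193 m/s

v = 4.19 m/s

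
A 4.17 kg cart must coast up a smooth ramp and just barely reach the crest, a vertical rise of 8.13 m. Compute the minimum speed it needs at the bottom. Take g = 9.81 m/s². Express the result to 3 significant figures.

At the top it is momentarily at rest, so all KE converts to PE: ½mv² = mgh
v = √(2gh) = √(2 × 9.81 × 8.13) = 12.63 m/s

v = 12.6 m/s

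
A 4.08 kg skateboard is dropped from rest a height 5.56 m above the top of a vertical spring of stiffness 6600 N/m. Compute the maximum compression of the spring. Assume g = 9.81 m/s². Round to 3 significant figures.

Measuring PE from the top of the relaxed spring, at max compression the skateboard has dropped H + x with zero KE, so:
mg(H + x) = ½kx²
½(6600)x² − (4.08)(9.81)x − (4.08)(9.81)(5.56) = 0
3300x² − 40.02x − 222.5 = 0
x = [40.02 + √(1602 + 2.9375e+06)]/(2 × 3300) = 0.2658 m

x = 0.266 m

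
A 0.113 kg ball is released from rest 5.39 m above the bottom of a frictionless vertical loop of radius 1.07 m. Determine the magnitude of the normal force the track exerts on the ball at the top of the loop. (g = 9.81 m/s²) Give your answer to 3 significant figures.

N = 5.63 N

Energy from release to top (height 2r): mgh = ½mv_top² + mg(2r)
v_top² = 2g(h − 2r) = 2(9.81)(5.39 − 2.140) = 63.765 m²/s²
At the top, both N and weight point toward the centre: N + mg = mv_top²/r
N = m(v_top²/r − g) = 0.113(63.765/1.07 − 9.81) = 5.626 N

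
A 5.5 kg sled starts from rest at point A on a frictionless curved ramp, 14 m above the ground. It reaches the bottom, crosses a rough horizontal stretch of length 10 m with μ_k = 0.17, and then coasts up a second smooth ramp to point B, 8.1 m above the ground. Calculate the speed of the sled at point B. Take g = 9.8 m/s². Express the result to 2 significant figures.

Energy at A: mgh₁ = (5.5)(9.8)(14) = 754.60 J
Friction loss: W_f = μ_k mg d = 91.63 J
At B: ½mv² + mgh₂ = mgh₁ − W_f
½mv² = 754.60 − 91.63 − 436.59 = 226.38 J
v = √(2 × 226.38/5.5) = 9.073 m/s

v = 9.1 m/s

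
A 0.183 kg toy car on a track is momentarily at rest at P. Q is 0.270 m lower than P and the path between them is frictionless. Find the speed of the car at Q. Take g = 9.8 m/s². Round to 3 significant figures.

v = 2.30 m/s

By conservation of mechanical energy, mgh = ½mv²
v = √(2gh) = √(2 × 9.8 × 0.270) = √5.2920 = 2.300 m/s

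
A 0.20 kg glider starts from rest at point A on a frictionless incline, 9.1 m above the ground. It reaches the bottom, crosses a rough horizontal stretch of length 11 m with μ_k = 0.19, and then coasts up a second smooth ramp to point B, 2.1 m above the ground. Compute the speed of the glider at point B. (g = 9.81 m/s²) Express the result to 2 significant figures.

v = 9.8 m/s

Energy at A: mgh₁ = (0.20)(9.81)(9.1) = 17.854 J
Friction loss: W_f = μ_k mg d = 4.101 J
At B: ½mv² + mgh₂ = mgh₁ − W_f
½mv² = 17.854 − 4.101 − 4.1202 = 9.6334 J
v = √(2 × 9.6334/0.20) = 9.815 m/s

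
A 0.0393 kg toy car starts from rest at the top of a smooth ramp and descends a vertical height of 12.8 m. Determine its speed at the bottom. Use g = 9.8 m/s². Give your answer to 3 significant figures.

v = 15.8 m/s

Energy conservation between the two points: mgh = ½mv²
The mass cancels from both sides.
v = √(2gh) = √(2 × 9.8 × 12.8) = √250.88 = 15.84 m/s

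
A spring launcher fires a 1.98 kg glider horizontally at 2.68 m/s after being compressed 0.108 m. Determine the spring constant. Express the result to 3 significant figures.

Spring PE at full compression equals KE at release: ½kx² = ½mv²
k = mv²/x² = (1.98)(2.68)²/(0.108)² = 1219 N/m

k = 1220 N/m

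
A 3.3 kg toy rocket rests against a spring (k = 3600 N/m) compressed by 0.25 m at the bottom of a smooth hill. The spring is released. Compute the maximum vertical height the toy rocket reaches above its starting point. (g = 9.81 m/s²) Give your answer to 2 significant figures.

Energy conservation from release to the highest point: ½kx² = mgh
h = kx²/(2mg) = (3600)(0.25)²/(2 × 3.3 × 9.81) = 3.475 m

h = 3.5 m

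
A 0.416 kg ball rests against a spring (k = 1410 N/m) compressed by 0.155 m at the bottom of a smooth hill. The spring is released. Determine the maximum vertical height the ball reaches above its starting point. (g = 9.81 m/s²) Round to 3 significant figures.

Energy conservation from release to the highest point: ½kx² = mgh
h = kx²/(2mg) = (1410)(0.155)²/(2 × 0.416 × 9.81) = 4.150 m

h = 4.15 m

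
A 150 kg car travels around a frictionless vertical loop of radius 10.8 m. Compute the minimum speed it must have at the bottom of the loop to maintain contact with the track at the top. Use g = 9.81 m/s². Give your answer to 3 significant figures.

At the top: mg = mv_top²/r ⇒ v_top² = gr = 105.9 m²/s²
Energy from bottom to top (height 2r): ½mv_bot² = ½mv_top² + mg(2r)
v_bot² = gr + 4gr = 5gr = 529.7
v_bot = √(5gr) = 23.02 m/s

v = 23.0 m/s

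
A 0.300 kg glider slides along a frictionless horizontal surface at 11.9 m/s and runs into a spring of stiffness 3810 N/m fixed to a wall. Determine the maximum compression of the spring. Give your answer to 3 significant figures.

x = 0.106 m

At max compression the glider is momentarily at rest: ½mv² = ½kx²
x = v√(m/k) = 11.9 × √(0.300/3810) = 0.1056 m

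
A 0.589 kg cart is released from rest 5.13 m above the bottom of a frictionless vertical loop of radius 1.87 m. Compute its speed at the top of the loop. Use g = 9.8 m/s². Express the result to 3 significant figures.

Energy conservation: mgh = ½mv_top² + mg(2r)
v_top² = 2g(h − 2r) = 2(9.8)(5.13 − 3.740) = 27.24
v_top = 5.220 m/s

v = 5.22 m/s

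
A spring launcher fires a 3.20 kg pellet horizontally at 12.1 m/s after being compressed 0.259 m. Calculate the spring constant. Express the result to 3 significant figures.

Spring PE at full compression equals KE at release: ½kx² = ½mv²
k = mv²/x² = (3.20)(12.1)²/(0.259)² = 6984 N/m

k = 6980 N/m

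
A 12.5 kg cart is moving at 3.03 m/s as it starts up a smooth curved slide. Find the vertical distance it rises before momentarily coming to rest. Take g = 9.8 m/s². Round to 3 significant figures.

By energy conservation, ½mv² = mgh
h = v²/(2g) = 3.03²/(2 × 9.8) = 0.4684 m

h = 0.468 m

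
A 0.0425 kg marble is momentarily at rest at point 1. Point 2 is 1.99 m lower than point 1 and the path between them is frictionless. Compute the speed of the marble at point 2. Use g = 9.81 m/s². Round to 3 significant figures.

Equating total energy at the two states: mgh = ½mv²
v = √(2gh) = √(2 × 9.81 × 1.99) = √39.044 = 6.249 m/s

v = 6.25 m/s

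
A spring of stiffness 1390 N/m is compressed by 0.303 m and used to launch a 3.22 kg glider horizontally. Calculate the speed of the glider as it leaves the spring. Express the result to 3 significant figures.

v = 6.30 m/s

Conservation of energy: ½kx² = ½mv²
v = x√(k/m) = 0.303 × √(1390/3.22) = 6.295 m/s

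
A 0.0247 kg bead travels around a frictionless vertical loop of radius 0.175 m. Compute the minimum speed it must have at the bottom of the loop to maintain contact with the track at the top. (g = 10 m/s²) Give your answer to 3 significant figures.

v = 2.96 m/s

At the top: mg = mv_top²/r ⇒ v_top² = gr = 1.750 m²/s²
Energy from bottom to top (height 2r): ½mv_bot² = ½mv_top² + mg(2r)
v_bot² = gr + 4gr = 5gr = 8.750
v_bot = √(5gr) = 2.958 m/s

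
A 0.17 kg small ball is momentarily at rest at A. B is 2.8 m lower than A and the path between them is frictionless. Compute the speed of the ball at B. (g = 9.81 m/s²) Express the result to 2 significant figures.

v = 7.4 m/s

Energy conservation between the two points: mgh = ½mv²
v = √(2gh) = √(2 × 9.81 × 2.8) = √54.936 = 7.412 m/s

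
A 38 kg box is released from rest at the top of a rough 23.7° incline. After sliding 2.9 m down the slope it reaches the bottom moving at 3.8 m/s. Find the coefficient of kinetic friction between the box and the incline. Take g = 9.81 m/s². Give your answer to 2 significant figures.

μ_k = 0.16

Energy balance down the incline: mg L sinθ − ½mv² = μ_k (mg cosθ) L
mgL sinθ = 434.53 J; ½mv² = 274.36 J
W_f = 434.53 − 274.36 = 160.2 J
μ_k = W_f/(mg cosθ · L) = 160.2/(341.3 × 2.9) = 0.1618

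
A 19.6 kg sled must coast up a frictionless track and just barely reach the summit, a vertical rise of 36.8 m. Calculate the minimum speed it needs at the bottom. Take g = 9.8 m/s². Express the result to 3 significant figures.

v = 26.9 m/s

At the top it is momentarily at rest, so all KE converts to PE: ½mv² = mgh
v = √(2gh) = √(2 × 9.8 × 36.8) = 26.86 m/s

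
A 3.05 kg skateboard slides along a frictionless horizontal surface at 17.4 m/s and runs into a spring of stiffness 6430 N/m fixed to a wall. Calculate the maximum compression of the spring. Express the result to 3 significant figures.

At max compression the skateboard is momentarily at rest: ½mv² = ½kx²
x = v√(m/k) = 17.4 × √(3.05/6430) = 0.3790 m

x = 0.379 m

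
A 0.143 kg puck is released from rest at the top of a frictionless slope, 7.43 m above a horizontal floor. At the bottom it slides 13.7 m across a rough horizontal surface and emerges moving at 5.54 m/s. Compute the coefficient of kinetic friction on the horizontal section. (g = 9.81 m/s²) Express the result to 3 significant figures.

μ_k = 0.428

Energy bookkeeping (friction removes W_f = μ_k N d):
mgh = ½mv² + μ_k m g d
mgh = 10.423 J; ½mv² = 2.1944 J
W_f = 10.423 − 2.1944 = 8.229 J
μ_k = W_f/(mg·d) = 8.229/(1.403 × 13.7) = 0.4282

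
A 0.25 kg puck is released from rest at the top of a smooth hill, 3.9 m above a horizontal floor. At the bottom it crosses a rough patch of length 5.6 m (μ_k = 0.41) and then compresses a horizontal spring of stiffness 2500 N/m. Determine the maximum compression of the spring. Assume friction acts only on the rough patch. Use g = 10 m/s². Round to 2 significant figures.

x = 0.057 m

Initial energy: E₁ = mgh = (0.25)(10)(3.9) = 9.7500 J
Friction removes W_f = μ_k mg d = (0.41)(0.25)(10)(5.6) = 5.740 J
Energy reaching the spring: E = 9.7500 − 5.740 = 4.0100 J
At max compression ½kx² = E ⇒ x = √(2E/k) = √(2 × 4.0100/2500) = 0.05664 m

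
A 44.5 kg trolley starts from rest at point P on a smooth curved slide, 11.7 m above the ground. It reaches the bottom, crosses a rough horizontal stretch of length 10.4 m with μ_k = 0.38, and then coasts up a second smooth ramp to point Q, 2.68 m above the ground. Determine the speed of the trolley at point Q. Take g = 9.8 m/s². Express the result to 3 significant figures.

v = 9.97 m/s

Energy at P: mgh₁ = (44.5)(9.8)(11.7) = 5102.4 J
Friction loss: W_f = μ_k mg d = 1723 J
At Q: ½mv² + mgh₂ = mgh₁ − W_f
½mv² = 5102.4 − 1723 − 1168.7 = 2210.2 J
v = √(2 × 2210.2/44.5) = 9.967 m/s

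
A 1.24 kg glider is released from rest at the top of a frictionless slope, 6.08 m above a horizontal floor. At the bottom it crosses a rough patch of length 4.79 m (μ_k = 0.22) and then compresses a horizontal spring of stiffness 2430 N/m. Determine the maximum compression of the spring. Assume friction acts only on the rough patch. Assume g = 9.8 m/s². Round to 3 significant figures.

Initial energy: E₁ = mgh = (1.24)(9.8)(6.08) = 73.884 J
Friction removes W_f = μ_k mg d = (0.22)(1.24)(9.8)(4.79) = 12.81 J
Energy reaching the spring: E = 73.884 − 12.81 = 61.078 J
At max compression ½kx² = E ⇒ x = √(2E/k) = √(2 × 61.078/2430) = 0.2242 m

x = 0.224 m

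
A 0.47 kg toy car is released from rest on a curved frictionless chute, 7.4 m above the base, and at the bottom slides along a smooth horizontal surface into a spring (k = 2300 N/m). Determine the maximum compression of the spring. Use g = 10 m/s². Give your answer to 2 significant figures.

Gravitational PE at the top equals spring PE at max compression: mgh = ½kx²
x = √(2mgh/k) = √(2 × 0.47 × 10 × 7.4 / 2300) = 0.1739 m

x = 0.17 m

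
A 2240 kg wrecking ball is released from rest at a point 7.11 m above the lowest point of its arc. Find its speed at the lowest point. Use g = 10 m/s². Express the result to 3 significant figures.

v = 11.9 m/s

Mechanical energy is conserved (no friction): mgh = ½mv²
The mass cancels from both sides.
v = √(2gh) = √(2 × 10 × 7.11) = √142.20 = 11.92 m/s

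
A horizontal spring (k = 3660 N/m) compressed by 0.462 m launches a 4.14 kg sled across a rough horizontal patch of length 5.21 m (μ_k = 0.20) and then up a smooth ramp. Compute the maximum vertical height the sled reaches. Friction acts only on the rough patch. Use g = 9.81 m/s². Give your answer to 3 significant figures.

h = 8.58 m

Spring energy: E₀ = ½kx² = ½(3660)(0.462)² = 390.60 J
Friction: W_f = μ_k mg d = (0.20)(4.14)(9.81)(5.21) = 42.32 J
Energy at base of ramp: E = 390.60 − 42.32 = 348.28 J
At max height all remaining energy is PE: mgh = E ⇒ h = E/(mg) = 348.28/(4.14 × 9.81) = 8.576 m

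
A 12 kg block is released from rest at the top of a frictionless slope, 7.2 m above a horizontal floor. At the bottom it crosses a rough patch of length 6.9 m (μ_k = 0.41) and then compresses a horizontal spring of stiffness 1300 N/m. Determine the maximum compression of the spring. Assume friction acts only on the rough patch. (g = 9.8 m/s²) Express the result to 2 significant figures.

x = 0.89 m

Initial energy: E₁ = mgh = (12)(9.8)(7.2) = 846.72 J
Friction removes W_f = μ_k mg d = (0.41)(12)(9.8)(6.9) = 332.7 J
Energy reaching the spring: E = 846.72 − 332.7 = 514.03 J
At max compression ½kx² = E ⇒ x = √(2E/k) = √(2 × 514.03/1300) = 0.8893 m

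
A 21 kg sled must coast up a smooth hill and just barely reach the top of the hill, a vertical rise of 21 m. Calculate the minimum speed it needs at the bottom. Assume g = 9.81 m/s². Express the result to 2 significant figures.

v = 20 m/s

At the top it is momentarily at rest, so all KE converts to PE: ½mv² = mgh
v = √(2gh) = √(2 × 9.81 × 21) = 20.30 m/s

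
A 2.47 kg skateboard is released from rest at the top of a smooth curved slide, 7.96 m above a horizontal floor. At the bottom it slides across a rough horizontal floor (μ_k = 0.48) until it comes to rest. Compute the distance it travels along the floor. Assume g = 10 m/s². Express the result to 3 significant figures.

Energy bookkeeping (friction removes W_f = μ_k N d):
At rest all PE has been dissipated by friction: mgh = μ_k m g d
d = h/μ_k = 7.96/0.48 = 16.58 m

d = 16.6 m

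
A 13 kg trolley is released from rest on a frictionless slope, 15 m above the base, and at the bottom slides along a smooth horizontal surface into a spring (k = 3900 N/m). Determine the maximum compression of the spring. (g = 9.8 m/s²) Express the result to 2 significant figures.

Energy conservation (no friction) from release to max compression: mgh = ½kx²
x = √(2mgh/k) = √(2 × 13 × 9.8 × 15 / 3900) = 0.9899 m

x = 0.99 m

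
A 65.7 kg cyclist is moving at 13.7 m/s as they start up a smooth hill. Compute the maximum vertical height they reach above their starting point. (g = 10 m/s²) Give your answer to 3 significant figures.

h = 9.38 m

Setting KE at the bottom equal to PE gained: ½mv² = mgh
h = v²/(2g) = 13.7²/(2 × 10) = 9.384 m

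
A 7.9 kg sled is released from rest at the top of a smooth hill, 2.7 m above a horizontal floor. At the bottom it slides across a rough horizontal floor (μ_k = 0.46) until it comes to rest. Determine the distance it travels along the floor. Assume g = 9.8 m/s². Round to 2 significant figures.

d = 5.9 m

Energy bookkeeping (friction removes W_f = μ_k N d):
At rest all PE has been dissipated by friction: mgh = μ_k m g d
d = h/μ_k = 2.7/0.46 = 5.870 m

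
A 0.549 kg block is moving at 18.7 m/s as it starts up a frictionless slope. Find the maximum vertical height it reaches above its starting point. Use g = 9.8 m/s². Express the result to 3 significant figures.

Setting KE at the bottom equal to PE gained: ½mv² = mgh
h = v²/(2g) = 18.7²/(2 × 9.8) = 17.84 m

h = 17.8 m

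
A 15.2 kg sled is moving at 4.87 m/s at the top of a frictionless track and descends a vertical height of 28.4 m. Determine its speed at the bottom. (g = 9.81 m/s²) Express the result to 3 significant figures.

Energy conservation between the two points: ½mv₀² + mgh = ½mv²
v² = v₀² + 2gh = (4.87)² + 2(9.81)(28.4) = 580.92
v = √580.92 = 24.10 m/s

v = 24.1 m/s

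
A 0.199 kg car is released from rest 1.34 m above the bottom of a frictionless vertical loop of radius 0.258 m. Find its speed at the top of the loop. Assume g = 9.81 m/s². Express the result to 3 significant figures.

v = 4.02 m/s

Energy conservation: mgh = ½mv_top² + mg(2r)
v_top² = 2g(h − 2r) = 2(9.81)(1.34 − 0.5160) = 16.17
v_top = 4.021 m/s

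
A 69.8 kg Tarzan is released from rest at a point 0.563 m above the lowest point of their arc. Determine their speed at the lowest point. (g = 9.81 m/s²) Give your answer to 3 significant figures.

v = 3.32 m/s

Mechanical energy is conserved (no friction): mgh = ½mv²
v = √(2gh) = √(2 × 9.81 × 0.563) = √11.046 = 3.324 m/s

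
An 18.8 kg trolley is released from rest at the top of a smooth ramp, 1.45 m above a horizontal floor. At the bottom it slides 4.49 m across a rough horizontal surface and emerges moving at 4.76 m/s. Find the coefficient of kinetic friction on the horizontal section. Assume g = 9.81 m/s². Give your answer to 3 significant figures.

μ_k = 0.0657

Energy at the top = energy at the end + work done against friction:
mgh = ½mv² + μ_k m g d
mgh = 267.42 J; ½mv² = 212.98 J
W_f = 267.42 − 212.98 = 54.44 J
μ_k = W_f/(mg·d) = 54.44/(184.4 × 4.49) = 0.06574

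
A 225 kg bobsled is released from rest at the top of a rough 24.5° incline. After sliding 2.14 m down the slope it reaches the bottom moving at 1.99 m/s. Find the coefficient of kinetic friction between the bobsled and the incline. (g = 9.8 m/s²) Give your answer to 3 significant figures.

The energy dissipated by friction is the PE lost minus the KE gained:
mgL sinθ = 1956.8 J; ½mv² = 445.51 J
W_f = 1956.8 − 445.51 = 1511 J
μ_k = W_f/(mg cosθ · L) = 1511/(2006 × 2.14) = 0.3520

μ_k = 0.352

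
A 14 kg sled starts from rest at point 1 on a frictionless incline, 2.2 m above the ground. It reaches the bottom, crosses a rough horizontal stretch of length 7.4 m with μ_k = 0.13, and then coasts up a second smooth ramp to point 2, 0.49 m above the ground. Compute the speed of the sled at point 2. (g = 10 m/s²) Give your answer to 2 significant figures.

Energy at 1: mgh₁ = (14)(10)(2.2) = 308.00 J
Friction loss: W_f = μ_k mg d = 134.7 J
At 2: ½mv² + mgh₂ = mgh₁ − W_f
½mv² = 308.00 − 134.7 − 68.600 = 104.72 J
v = √(2 × 104.72/14) = 3.868 m/s

v = 3.9 m/s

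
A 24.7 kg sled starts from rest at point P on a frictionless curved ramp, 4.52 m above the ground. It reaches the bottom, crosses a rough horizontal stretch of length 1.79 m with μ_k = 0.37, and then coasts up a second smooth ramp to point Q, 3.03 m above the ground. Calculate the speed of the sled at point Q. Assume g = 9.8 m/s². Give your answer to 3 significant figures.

Energy at P: mgh₁ = (24.7)(9.8)(4.52) = 1094.1 J
Friction loss: W_f = μ_k mg d = 160.3 J
At Q: ½mv² + mgh₂ = mgh₁ − W_f
½mv² = 1094.1 − 160.3 − 733.44 = 200.35 J
v = √(2 × 200.35/24.7) = 4.028 m/s

v = 4.03 m/s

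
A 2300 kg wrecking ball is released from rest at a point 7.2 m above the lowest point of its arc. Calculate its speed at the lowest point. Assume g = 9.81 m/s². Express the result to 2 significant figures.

Energy conservation between the two points: mgh = ½mv²
v = √(2gh) = √(2 × 9.81 × 7.2) = √141.26 = 11.89 m/s

v = 12 m/s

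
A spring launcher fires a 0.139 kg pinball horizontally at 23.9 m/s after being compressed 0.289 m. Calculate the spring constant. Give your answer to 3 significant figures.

Spring PE at full compression equals KE at release: ½kx² = ½mv²
k = mv²/x² = (0.139)(23.9)²/(0.289)² = 950.6 N/m

k = 951 N/m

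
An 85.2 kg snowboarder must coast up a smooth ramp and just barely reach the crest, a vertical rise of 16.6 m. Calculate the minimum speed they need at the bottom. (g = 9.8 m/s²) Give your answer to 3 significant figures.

At the top they are momentarily at rest, so all KE converts to PE: ½mv² = mgh
v = √(2gh) = √(2 × 9.8 × 16.6) = 18.04 m/s

v = 18.0 m/s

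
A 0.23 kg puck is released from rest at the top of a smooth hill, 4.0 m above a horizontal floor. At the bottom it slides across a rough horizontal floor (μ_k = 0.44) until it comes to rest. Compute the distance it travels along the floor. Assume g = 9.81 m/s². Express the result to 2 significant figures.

Energy bookkeeping (friction removes W_f = μ_k N d):
At rest all PE has been dissipated by friction: mgh = μ_k m g d
d = h/μ_k = 4.0/0.44 = 9.091 m

d = 9.1 m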